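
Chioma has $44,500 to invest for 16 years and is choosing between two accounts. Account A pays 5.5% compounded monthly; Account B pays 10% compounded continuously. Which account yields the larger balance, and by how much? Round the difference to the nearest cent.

Account B, by $113,340.39

A: (1 + 0.055/12)^192 ≈ 2.40605739994, so 44,500 × 2.40605739994 ≈ 107,069.5543.
B: e^(0.1·16) = e^1.6 ≈ 4.9530324244, so 44,500 × 4.9530324244 ≈ 220,409.9429.
Difference ≈ 113,340.3886 in favor of B.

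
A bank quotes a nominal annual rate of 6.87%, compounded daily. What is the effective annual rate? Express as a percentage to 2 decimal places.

EAR = (1 + 6.87%/365)^365 − 1 = (1 + 0.000188219)^365 − 1.
(1 + 0.000188219)^365 ≈ 1.071108, so EAR ≈ 7.11079%.

7.11%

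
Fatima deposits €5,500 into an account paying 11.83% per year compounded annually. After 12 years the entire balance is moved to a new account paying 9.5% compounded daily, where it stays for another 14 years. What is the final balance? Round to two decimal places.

€79,542.47

Phase 1: 5,500·(1 + 0.1183)^12 ≈ 21,040.8165.
Phase 2: 21,040.8165·(1 + 0.095/365)^5110 ≈ 79,542.4738.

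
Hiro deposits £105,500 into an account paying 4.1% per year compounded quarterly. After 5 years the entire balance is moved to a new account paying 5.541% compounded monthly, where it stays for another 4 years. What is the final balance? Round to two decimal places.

Phase 1: 105,500·(1 + 0.01025)^20 ≈ 129,368.8275.
Phase 2: 129,368.8275·(1 + 0.0046175)^48 ≈ 161,385.7256.

£161,385.73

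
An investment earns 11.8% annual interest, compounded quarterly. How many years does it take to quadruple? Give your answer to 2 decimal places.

(1 + 0.0295)^(4t) = 4.
4t = ln 4 / ln(1 + 0.0295) ≈ 1.3863/0.0290732 ≈ 47.6828.
t ≈ 11.9207.

11.92 years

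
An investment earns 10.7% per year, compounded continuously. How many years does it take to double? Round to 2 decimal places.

6.48 years

e^(0.107t) = 2, so 0.107t = ln 2 ≈ 0.69315.
t ≈ 0.69315/0.107 ≈ 6.4780.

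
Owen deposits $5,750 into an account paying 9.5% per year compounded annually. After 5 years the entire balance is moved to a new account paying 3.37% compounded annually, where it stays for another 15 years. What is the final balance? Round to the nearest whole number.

$14,882

After 5 years at 9.5%: 5,750 × 1.5742387409 ≈ 9,051.8728.
Then 15 years at 3.37%: 9,051.8728 × 1.6440603067 ≈ 14,881.8247.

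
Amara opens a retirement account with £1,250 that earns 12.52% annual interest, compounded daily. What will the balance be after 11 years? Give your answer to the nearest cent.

Growth factor = (1 + 0.1252/365)^4015 ≈ 3.962851551.
A ≈ 1,250 × 3.962851551 ≈ 4,953.5644.

£4,953.56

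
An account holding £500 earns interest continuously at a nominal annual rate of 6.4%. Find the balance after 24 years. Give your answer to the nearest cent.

£2,322.98

A = P·e^(rt) = 500·e^(0.064·24) = 500·e^1.536.
e^1.536 ≈ 4.645969177, so A ≈ 2,322.9846.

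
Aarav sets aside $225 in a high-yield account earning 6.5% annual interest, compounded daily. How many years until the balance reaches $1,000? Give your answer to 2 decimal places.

(1 + 0.000178082)^(365t) = 1,000/225 = 4.4444.
365t·ln(1 + 0.000178082) = ln(4.4444); 365t = 1.4917/0.000178066 ≈ 8376.9617.
t ≈ 22.9506 years.

22.95 years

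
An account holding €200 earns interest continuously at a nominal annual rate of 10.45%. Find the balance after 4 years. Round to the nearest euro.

A = P·e^(rt) = 200·e^(0.1045·4) = 200·e^0.418.
e^0.418 ≈ 1.51892067, so A ≈ 303.7841.

€304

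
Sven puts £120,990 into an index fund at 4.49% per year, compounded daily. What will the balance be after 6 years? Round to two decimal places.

Growth factor = (1 + 0.0449/365)^2190 ≈ 1.30915701675.
A ≈ 120,990 × 1.30915701675 ≈ 158,394.9075.

£158,394.91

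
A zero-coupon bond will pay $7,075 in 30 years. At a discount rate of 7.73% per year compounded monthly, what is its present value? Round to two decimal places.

$701.18

Growth factor = (1 + 0.0773/12)^360 ≈ 10.09018137.
P = 7,075/10.09018137 ≈ 701.1767.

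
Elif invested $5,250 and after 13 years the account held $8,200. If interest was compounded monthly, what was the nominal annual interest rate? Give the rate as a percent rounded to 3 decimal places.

3.435%

(1 + r/12)^156 = 8,200/5,250 = 1.5619.
1 + r/12 = 1.5619^(1/156) ≈ 1.002862, so r/12 ≈ 0.00286246.
r ≈ 12·0.00286246 = 3.43495%.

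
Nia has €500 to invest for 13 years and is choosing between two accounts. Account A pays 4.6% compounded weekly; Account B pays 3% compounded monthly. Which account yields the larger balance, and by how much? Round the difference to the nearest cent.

Account A growth factor: (1 + 0.046/52)^676 ≈ 1.81799756; balance ≈ 908.9988.
Account B growth factor: (1 + 0.0025)^156 ≈ 1.47626214; balance ≈ 738.1311.
Account A is larger by 170.8677.

Account A, by €170.87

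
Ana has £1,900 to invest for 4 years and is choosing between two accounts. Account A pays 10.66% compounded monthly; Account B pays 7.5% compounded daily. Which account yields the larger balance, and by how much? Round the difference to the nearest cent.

Account A, by £340.17

A: (1 + 0.1066/12)^48 ≈ 1.528852135, so 1,900 × 1.528852135 ≈ 2,904.8191.
B: (1 + 0.075/365)^1460 ≈ 1.349817209, so 1,900 × 1.349817209 ≈ 2,564.6527.
Difference ≈ 340.1664 in favor of A.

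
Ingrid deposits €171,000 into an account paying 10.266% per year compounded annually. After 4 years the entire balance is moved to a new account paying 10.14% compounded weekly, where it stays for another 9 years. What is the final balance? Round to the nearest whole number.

After 4 years at 10.266%: 171,000 × 1.47831329172 ≈ 252,791.5729.
Then 9 years at 10.14%: 252,791.5729 × 2.48857776862 ≈ 629,091.4884.

€629,091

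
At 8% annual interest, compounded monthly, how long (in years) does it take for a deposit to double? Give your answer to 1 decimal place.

8.7 years

(1 + 0.00666667)^(12t) = 2.
12t = ln 2 / ln(1 + 0.00666667) ≈ 0.69315/0.00664454 ≈ 104.3183.
t ≈ 8.6932.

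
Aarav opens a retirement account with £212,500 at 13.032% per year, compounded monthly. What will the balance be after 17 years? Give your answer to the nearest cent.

£1,924,532.85

Periodic rate = 13.032%/12 = 0.01086; periods = 12·17 = 204.
A = 212,500·(1 + 0.01086)^204 ≈ 212,500·9.056625176147 ≈ 1,924,532.8499.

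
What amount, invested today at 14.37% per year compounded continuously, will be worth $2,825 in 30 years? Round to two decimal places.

P = A·e^(−rt) = 2,825·e^(−4.311).
e^(−4.311) ≈ 0.01342012276, so P ≈ 37.9118.

$37.91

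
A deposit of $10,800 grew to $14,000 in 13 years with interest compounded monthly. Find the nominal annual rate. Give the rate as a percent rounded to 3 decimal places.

1.998%

(1 + r/12)^156 = 14,000/10,800 = 1.2963.
1 + r/12 = 1.2963^(1/156) ≈ 1.001665, so r/12 ≈ 0.00166492.
r ≈ 12·0.00166492 = 1.99790%.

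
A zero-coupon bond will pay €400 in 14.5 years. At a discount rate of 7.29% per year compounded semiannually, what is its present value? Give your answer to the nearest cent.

Periodic rate = 7.29%/2 = 0.03645; 29 periods.
P = 400/(1 + 0.03645)^29 ≈ 400/2.82424469 ≈ 141.6308.

€141.63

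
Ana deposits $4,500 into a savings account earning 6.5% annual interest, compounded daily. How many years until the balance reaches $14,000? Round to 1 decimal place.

17.5 years

(1 + 0.000178082)^(365t) = 14,000/4,500 = 3.1111.
365t·ln(1 + 0.000178082) = ln(3.1111); 365t = 1.135/0.000178066 ≈ 6373.9163.
t ≈ 17.4628 years.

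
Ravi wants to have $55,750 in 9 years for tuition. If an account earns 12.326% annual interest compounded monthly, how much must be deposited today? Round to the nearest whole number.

$18,489

Periodic rate = 12.326%/12 = 0.0102717; 108 periods.
P = 55,750/(1 + 0.12326/12)^108 ≈ 55,750/3.0152457349 ≈ 18,489.3720.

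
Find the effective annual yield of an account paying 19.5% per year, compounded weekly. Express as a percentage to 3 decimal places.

One year is 52 periods at 0.00375 each: (1 + 0.00375)^52 ≈ 1.214868.
EAR = 1.214868 − 1 ≈ 21.48678%.

21.487%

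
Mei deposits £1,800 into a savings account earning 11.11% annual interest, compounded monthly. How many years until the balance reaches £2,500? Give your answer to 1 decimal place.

(1 + 0.00925833)^(12t) = 2,500/1,800 = 1.3889.
12t·ln(1 + 0.00925833) = ln(1.3889); 12t = 0.3285/0.00921574 ≈ 35.6460.
t ≈ 2.9705 years.

3.0 years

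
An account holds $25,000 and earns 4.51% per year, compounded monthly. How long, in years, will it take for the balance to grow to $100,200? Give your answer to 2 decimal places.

(1 + 0.00375833)^(12t) = 100,200/25,000 = 4.008.
12t·ln(1 + 0.00375833) = ln(4.008); 12t = 1.3883/0.00375129 ≈ 370.0841.
t ≈ 30.8403 years.

30.84 years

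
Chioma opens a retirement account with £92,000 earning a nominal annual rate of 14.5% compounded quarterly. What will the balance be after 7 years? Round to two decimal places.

£249,341.78

Periodic rate = 14.5%/4 = 0.03625; periods = 4·7 = 28.
A = 92,000·(1 + 0.03625)^28 ≈ 92,000·2.710236686 ≈ 249,341.7751.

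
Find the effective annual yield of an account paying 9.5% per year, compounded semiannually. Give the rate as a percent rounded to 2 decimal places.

EAR = (1 + 9.5%/2)^2 − 1 = (1 + 0.0475)^2 − 1.
(1 + 0.0475)^2 ≈ 1.097256, so EAR ≈ 9.72563%.

9.73%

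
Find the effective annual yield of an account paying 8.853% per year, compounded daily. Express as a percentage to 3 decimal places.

One year is 365 periods at 0.000242548 each: (1 + 0.000242548)^365 ≈ 1.092555.
EAR = 1.092555 − 1 ≈ 9.25553%.

9.256%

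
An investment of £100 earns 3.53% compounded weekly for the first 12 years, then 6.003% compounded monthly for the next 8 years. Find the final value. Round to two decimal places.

After 12 years at 3.53%: 100 × 1.52723099 ≈ 152.7231.
Then 8 years at 6.003%: 152.7231 × 1.61452822 ≈ 246.5758.

£246.58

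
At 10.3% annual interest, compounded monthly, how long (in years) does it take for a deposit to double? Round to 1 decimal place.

6.8 years

(1 + 0.00858333)^(12t) = 2.
12t = ln 2 / ln(1 + 0.00858333) ≈ 0.69315/0.00854671 ≈ 81.1011.
t ≈ 6.7584.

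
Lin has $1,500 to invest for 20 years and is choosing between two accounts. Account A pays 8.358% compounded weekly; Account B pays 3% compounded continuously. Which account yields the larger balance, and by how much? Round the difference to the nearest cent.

Account A, by $5,237.13

Account A growth factor: (1 + 0.08358/52)^1040 ≈ 5.313538779; balance ≈ 7,970.3082.
Account B growth factor: e^(0.03·20) = e^0.6 ≈ 1.8221188; balance ≈ 2,733.1782.
Account A is larger by 5,237.1300.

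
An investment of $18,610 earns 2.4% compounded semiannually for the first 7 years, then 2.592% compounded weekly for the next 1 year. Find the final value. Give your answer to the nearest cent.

Phase 1: 18,610·(1 + 0.012)^14 ≈ 21,992.4467.
Phase 2: 21,992.4467·(1 + 0.02592/52)^52 ≈ 22,569.7972.

$22,569.80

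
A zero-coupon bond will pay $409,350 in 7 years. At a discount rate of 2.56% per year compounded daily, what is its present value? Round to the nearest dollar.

$342,194

Growth factor = (1 + 0.0256/365)^2555 ≈ 1.19625245499.
P = 409,350/1.19625245499 ≈ 342,193.6551.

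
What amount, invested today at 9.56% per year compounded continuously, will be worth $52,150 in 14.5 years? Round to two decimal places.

$13,038.73

P = A·e^(−rt) = 52,150·e^(−1.3862).
e^(−1.3862) ≈ 0.25002359139, so P ≈ 13,038.7303.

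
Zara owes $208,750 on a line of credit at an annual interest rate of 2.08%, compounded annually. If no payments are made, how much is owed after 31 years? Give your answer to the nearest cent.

Annual rate = 2.08% = 0.0208; years = 31.
A = 208,750·(1 + 0.0208)^31 ≈ 208,750·1.89304310341 ≈ 395,172.7478.

$395,172.75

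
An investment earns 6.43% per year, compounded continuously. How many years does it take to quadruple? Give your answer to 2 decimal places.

21.56 years

e^(0.0643t) = 4, so 0.0643t = ln 4 ≈ 1.3863.
t ≈ 1.3863/0.0643 ≈ 21.5598.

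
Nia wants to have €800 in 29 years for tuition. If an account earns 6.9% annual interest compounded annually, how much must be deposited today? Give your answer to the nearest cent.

Annual rate = 6.9% = 0.069; 29 periods.
P = 800/(1 + 0.069)^29 ≈ 800/6.92394248 ≈ 115.5411.

€115.54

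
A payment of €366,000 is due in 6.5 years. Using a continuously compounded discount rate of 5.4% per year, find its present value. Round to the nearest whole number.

P = A·e^(−rt) = 366,000·e^(−0.351).
e^(−0.351) ≈ 0.703983753856, so P ≈ 257,658.0539.

€257,658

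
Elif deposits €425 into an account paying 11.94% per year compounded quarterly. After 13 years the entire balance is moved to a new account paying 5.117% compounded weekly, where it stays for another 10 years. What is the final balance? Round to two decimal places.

After 13 years at 11.94%: 425 × 4.615796071 ≈ 1,961.7133.
Then 10 years at 5.117%: 1,961.7133 × 1.667704948 ≈ 3,271.5590.

€3,271.56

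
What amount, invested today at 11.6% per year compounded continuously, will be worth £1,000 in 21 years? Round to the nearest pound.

P = A·e^(−rt) = 1,000·e^(−2.436).
e^(−2.436) ≈ 0.0875101931, so P ≈ 87.5102.

£88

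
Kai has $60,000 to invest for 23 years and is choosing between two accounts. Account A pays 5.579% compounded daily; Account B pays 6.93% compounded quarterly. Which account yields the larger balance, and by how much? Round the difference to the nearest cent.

Account B, by $74,907.94

A: (1 + 0.05579/365)^8395 ≈ 3.60770538983, so 60,000 × 3.60770538983 ≈ 216,462.3234.
B: (1 + 0.017325)^92 ≈ 4.85617101356, so 60,000 × 4.85617101356 ≈ 291,370.2608.
Difference ≈ 74,907.9374 in favor of B.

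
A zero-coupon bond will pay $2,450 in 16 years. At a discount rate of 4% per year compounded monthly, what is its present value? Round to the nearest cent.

Growth factor = (1 + 0.04/12)^192 ≈ 1.894463524.
P = 2,450/1.894463524 ≈ 1,293.2421.

$1,293.24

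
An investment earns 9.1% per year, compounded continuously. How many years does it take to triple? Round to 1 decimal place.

e^(0.091t) = 3, so 0.091t = ln 3 ≈ 1.0986.
t ≈ 1.0986/0.091 ≈ 12.0727.

12.1 years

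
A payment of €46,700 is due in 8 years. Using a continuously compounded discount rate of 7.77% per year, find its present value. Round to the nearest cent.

€25,081.84

P = A·e^(−rt) = 46,700·e^(−0.6216).
e^(−0.6216) ≈ 0.5370844147, so P ≈ 25,081.8422.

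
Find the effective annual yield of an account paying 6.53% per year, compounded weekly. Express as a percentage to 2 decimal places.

6.74%

EAR = (1 + 6.53%/52)^52 − 1 = (1 + 0.00125577)^52 − 1.
(1 + 0.00125577)^52 ≈ 1.067435, so EAR ≈ 6.74355%.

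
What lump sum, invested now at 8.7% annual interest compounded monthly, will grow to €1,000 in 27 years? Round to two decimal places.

€96.28

Periodic rate = 8.7%/12 = 0.00725; 324 periods.
P = 1,000/(1 + 0.00725)^324 ≈ 1,000/10.3866965 ≈ 96.2770.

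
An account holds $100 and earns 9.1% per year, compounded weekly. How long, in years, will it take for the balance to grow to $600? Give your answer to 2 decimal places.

(1 + 0.00175)^(52t) = 600/100 = 6.
52t·ln(1 + 0.00175) = ln(6); 52t = 1.7918/0.00174847 ≈ 1024.7582.
t ≈ 19.7069 years.

19.71 years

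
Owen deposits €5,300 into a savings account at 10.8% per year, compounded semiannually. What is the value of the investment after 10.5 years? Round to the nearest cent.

Growth factor = (1 + 0.054)^21 ≈ 3.0175385594.
A ≈ 5,300 × 3.0175385594 ≈ 15,992.9544.

€15,992.95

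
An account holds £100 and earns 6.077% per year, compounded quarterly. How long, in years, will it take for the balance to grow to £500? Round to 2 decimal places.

(1 + 0.0151925)^(4t) = 500/100 = 5.
4t·ln(1 + 0.0151925) = ln(5); 4t = 1.6094/0.0150782 ≈ 106.7390.
t ≈ 26.6848 years.

26.68 years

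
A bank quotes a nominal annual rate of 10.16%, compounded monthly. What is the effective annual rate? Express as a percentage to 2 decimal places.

10.65%

EAR = (1 + 10.16%/12)^12 − 1 = (1 + 0.00846667)^12 − 1.
(1 + 0.00846667)^12 ≈ 1.106467, so EAR ≈ 10.64673%.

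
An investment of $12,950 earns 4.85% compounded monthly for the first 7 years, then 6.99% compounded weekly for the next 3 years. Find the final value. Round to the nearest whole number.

After 7 years at 4.85%: 12,950 × 1.4032847944 ≈ 18,172.5381.
Then 3 years at 6.99%: 18,172.5381 × 1.2331343543 ≈ 22,409.1810.

$22,409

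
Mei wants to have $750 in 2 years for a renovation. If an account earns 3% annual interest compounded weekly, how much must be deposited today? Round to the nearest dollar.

Periodic rate = 3%/52 = 0.000576923; 104 periods.
P = 750/(1 + 0.03/52)^104 ≈ 750/1.06181818 ≈ 706.3356.

$706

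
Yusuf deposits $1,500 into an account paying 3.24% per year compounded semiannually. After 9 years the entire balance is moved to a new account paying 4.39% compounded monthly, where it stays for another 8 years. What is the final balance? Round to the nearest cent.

$2,844.22

After 9 years at 3.24%: 1,500 × 1.335443229 ≈ 2,003.1648.
Then 8 years at 4.39%: 2,003.1648 × 1.419861255 ≈ 2,844.2161.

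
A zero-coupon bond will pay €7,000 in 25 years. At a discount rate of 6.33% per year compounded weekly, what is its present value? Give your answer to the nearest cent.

€1,439.61

Growth factor = (1 + 0.0633/52)^1300 ≈ 4.862426466.
P = 7,000/4.862426466 ≈ 1,439.6105.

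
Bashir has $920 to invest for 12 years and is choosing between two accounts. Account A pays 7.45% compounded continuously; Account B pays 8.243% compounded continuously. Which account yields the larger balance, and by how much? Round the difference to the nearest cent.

Account B, by $224.56

Account A growth factor: e^(0.0745·12) = e^0.894 ≈ 2.444889677; balance ≈ 2,249.2985.
Account B growth factor: e^(0.08243·12) = e^0.98916 ≈ 2.688974785; balance ≈ 2,473.8568.
Account B is larger by 224.5583.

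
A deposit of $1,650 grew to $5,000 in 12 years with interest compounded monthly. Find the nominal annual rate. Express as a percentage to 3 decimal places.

(1 + r/12)^144 = 5,000/1,650 = 3.0303.
1 + r/12 = 3.0303^(1/144) ≈ 1.007729, so r/12 ≈ 0.00772876.
r ≈ 12·0.00772876 = 9.27451%.

9.275%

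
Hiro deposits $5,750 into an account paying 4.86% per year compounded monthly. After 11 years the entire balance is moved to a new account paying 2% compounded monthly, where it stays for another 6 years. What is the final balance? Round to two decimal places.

$11,052.10

After 11 years at 4.86%: 5,750 × 1.7049236831 ≈ 9,803.3112.
Then 6 years at 2%: 9,803.3112 × 1.1273842326 ≈ 11,052.0984.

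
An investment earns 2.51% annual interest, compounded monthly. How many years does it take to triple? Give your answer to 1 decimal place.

43.8 years

(1 + 0.00209167)^(12t) = 3.
12t = ln 3 / ln(1 + 0.00209167) ≈ 1.0986/0.00208948 ≈ 525.7821.
t ≈ 43.8152.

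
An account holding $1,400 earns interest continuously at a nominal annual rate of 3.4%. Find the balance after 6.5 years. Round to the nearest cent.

A = P·e^(rt) = 1,400·e^(0.034·6.5) = 1,400·e^0.221.
e^0.221 ≈ 1.247323431, so A ≈ 1,746.2528.

$1,746.25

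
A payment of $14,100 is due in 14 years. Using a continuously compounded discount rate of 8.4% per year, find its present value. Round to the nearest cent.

$4,350.00

P = A·e^(−rt) = 14,100·e^(−1.176).
e^(−1.176) ≈ 0.30851031507, so P ≈ 4,349.9954.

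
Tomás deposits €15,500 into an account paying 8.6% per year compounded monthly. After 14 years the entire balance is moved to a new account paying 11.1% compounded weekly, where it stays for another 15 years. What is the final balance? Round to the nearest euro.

€271,448

Phase 1: 15,500·(1 + 0.086/12)^168 ≈ 51,446.6935.
Phase 2: 51,446.6935·(1 + 0.111/52)^780 ≈ 271,448.2873.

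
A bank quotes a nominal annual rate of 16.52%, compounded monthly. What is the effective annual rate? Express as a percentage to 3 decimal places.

17.830%

One year is 12 periods at 0.0137667 each: (1 + 0.0137667)^12 ≈ 1.178301.
EAR = 1.178301 − 1 ≈ 17.83006%.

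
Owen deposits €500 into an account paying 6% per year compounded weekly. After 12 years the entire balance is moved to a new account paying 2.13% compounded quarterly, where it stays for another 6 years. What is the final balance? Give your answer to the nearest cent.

Phase 1: 500·(1 + 0.06/52)^624 ≈ 1,026.7903.
Phase 2: 1,026.7903·(1 + 0.005325)^24 ≈ 1,166.3727.

€1,166.37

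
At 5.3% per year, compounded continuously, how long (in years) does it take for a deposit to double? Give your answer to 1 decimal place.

e^(0.053t) = 2, so 0.053t = ln 2 ≈ 0.69315.
t ≈ 0.69315/0.053 ≈ 13.0782.

13.1 years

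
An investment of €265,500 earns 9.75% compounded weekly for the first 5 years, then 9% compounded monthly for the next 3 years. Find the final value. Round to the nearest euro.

€565,466

After 5 years at 9.75%: 265,500 × 1.62749746783 ≈ 432,100.5777.
Then 3 years at 9%: 432,100.5777 × 1.30864537092 ≈ 565,466.4208.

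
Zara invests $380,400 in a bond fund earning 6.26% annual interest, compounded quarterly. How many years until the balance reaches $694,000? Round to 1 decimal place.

We need (1 + 0.01565)^(4t) = 1.8244, so 4t = ln 1.8244 / ln 1.01565 ≈ 38.7183.
t ≈ 38.7183/4 = 9.6796 years.

9.7 years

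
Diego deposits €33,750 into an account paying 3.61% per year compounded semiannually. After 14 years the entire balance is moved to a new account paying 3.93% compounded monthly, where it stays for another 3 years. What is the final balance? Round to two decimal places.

Phase 1: 33,750·(1 + 0.01805)^28 ≈ 55,694.0510.
Phase 2: 55,694.0510·(1 + 0.003275)^36 ≈ 62,651.0660.

€62,651.07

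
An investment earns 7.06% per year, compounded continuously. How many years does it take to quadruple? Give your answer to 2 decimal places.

e^(0.0706t) = 4, so 0.0706t = ln 4 ≈ 1.3863.
t ≈ 1.3863/0.0706 ≈ 19.6359.

19.64 years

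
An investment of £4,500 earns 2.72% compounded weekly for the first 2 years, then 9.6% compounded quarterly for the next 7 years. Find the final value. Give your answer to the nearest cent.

£9,230.62

Phase 1: 4,500·(1 + 0.0272/52)^104 ≈ 4,751.5134.
Phase 2: 4,751.5134·(1 + 0.024)^28 ≈ 9,230.6172.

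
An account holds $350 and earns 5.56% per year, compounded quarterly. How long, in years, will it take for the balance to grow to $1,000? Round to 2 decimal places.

We need (1 + 0.0139)^(4t) = 2.8571, so 4t = ln 2.8571 / ln 1.0139 ≈ 76.0505.
t ≈ 76.0505/4 = 19.0126 years.

19.01 years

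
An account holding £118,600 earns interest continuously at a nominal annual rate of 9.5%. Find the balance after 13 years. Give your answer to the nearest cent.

A = P·e^(rt) = 118,600·e^(0.095·13) = 118,600·e^1.235.
e^1.235 ≈ 3.43837852071, so A ≈ 407,791.6926.

£407,791.69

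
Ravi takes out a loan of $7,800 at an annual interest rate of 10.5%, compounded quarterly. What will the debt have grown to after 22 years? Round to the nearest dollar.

$76,273

Periodic rate = 10.5%/4 = 0.02625; periods = 4·22 = 88.
A = 7,800·(1 + 0.02625)^88 ≈ 7,800·9.778651558 ≈ 76,273.4822.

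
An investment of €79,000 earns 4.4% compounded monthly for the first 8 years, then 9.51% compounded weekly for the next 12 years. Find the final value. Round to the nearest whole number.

After 8 years at 4.4%: 79,000 × 1.42099345021 ≈ 112,258.4826.
Then 12 years at 9.51%: 112,258.4826 × 3.12726159225 ≈ 351,061.6409.

€351,062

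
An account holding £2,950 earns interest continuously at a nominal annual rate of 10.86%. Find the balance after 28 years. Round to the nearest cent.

£61,719.82

A = P·e^(rt) = 2,950·e^(0.1086·28) = 2,950·e^3.0408.
e^3.0408 ≈ 20.921974121, so A ≈ 61,719.8237.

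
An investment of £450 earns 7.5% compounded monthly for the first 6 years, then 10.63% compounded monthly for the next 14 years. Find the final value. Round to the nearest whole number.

£3,101

After 6 years at 7.5%: 450 × 1.56611743 ≈ 704.7528.
Then 14 years at 10.63%: 704.7528 × 4.400187632 ≈ 3,101.0447.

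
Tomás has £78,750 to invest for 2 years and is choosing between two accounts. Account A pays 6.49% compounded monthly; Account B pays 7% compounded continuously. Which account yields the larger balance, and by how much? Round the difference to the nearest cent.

A: (1 + 0.0649/12)^24 ≈ 1.1382024954, so 78,750 × 1.1382024954 ≈ 89,633.4465.
B: e^(0.07·2) = e^0.14 ≈ 1.1502737989, so 78,750 × 1.1502737989 ≈ 90,584.0617.
Difference ≈ 950.6151 in favor of B.

Account B, by £950.62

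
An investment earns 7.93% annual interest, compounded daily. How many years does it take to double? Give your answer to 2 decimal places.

8.74 years

(1 + 0.00021726)^(365t) = 2.
365t = ln 2 / ln(1 + 0.00021726) ≈ 0.69315/0.000217237 ≈ 3190.7466.
t ≈ 8.7418.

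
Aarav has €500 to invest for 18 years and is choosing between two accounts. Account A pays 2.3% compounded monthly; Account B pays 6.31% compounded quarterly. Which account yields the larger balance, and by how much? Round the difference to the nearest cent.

A: (1 + 0.023/12)^216 ≈ 1.51225779, so 500 × 1.51225779 ≈ 756.1289.
B: (1 + 0.015775)^72 ≈ 3.08618127, so 500 × 3.08618127 ≈ 1,543.0906.
Difference ≈ 786.9617 in favor of B.

Account B, by €786.96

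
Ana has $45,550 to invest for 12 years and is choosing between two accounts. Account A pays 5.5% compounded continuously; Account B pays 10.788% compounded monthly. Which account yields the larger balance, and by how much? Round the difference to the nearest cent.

Account B, by $77,141.15

A: e^(0.055·12) = e^0.66 ≈ 1.9347923344, so 45,550 × 1.9347923344 ≈ 88,129.7908.
B: (1 + 0.00899)^144 ≈ 3.62834127504, so 45,550 × 3.62834127504 ≈ 165,270.9451.
Difference ≈ 77,141.1542 in favor of B.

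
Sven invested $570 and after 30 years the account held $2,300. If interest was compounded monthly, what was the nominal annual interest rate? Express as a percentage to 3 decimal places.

4.659%

(1 + r/12)^360 = 2,300/570 = 4.03509.
1 + r/12 = 4.03509^(1/360) ≈ 1.003883, so r/12 ≈ 0.0038826.
r ≈ 12·0.0038826 = 4.65911%.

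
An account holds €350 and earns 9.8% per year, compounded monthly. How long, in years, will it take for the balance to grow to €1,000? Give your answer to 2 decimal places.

10.76 years

(1 + 0.00816667)^(12t) = 1,000/350 = 2.8571.
12t·ln(1 + 0.00816667) = ln(2.8571); 12t = 1.0498/0.0081335 ≈ 129.0738.
t ≈ 10.7562 years.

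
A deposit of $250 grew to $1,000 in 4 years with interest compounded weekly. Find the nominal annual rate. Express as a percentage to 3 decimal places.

(1 + r/52)^208 = 1,000/250 = 4.
1 + r/52 = 4^(1/208) ≈ 1.006687, so r/52 ≈ 0.00668714.
r ≈ 52·0.00668714 = 34.77311%.

34.773%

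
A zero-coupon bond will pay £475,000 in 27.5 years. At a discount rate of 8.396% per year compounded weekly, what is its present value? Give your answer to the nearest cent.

£47,288.96

Periodic rate = 8.396%/52 = 0.00161462; 1430 periods.
P = 475,000/(1 + 0.08396/52)^1430 ≈ 475,000/10.0446284724 ≈ 47,288.9566.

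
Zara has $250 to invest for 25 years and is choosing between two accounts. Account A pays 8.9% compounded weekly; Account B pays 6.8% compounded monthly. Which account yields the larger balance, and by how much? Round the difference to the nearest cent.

Account A, by $947.04

Account A growth factor: (1 + 0.089/52)^1300 ≈ 9.235900176; balance ≈ 2,308.9750.
Account B growth factor: (1 + 0.068/12)^300 ≈ 5.447743317; balance ≈ 1,361.9358.
Account A is larger by 947.0392.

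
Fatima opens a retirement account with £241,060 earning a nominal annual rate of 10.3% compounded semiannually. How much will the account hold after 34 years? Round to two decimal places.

£7,330,877.96

Growth factor = (1 + 0.0515)^68 ≈ 30.4110095446.
A ≈ 241,060 × 30.4110095446 ≈ 7,330,877.9608.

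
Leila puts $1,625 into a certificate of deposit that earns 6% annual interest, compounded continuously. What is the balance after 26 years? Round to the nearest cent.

A = P·e^(rt) = 1,625·e^(0.06·26) = 1,625·e^1.56.
e^1.56 ≈ 4.758821245, so A ≈ 7,733.0845.

$7,733.08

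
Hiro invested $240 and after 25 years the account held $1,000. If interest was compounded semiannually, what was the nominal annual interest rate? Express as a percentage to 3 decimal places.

5.791%

The 50-period growth factor is 1,000/240 = 4.16667.
r/2 = 4.16667^(1/50) − 1 ≈ 0.0289536, so r ≈ 2·0.0289536 = 5.79071%.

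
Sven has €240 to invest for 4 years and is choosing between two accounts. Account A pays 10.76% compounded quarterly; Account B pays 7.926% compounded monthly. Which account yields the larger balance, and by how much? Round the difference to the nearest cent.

Account A, by €37.81

Account A growth factor: (1 + 0.0269)^16 ≈ 1.52915131; balance ≈ 366.9963.
Account B growth factor: (1 + 0.006605)^48 ≈ 1.37162691; balance ≈ 329.1905.
Account A is larger by 37.8059.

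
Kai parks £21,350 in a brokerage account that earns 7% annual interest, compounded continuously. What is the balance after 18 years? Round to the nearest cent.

£75,267.75

A = P·e^(rt) = 21,350·e^(0.07·18) = 21,350·e^1.26.
e^1.26 ≈ 3.5254214874, so A ≈ 75,267.7488.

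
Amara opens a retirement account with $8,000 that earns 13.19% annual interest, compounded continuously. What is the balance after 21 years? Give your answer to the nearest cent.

$127,656.31

A = P·e^(rt) = 8,000·e^(0.1319·21) = 8,000·e^2.7699.
e^2.7699 ≈ 15.9570382262, so A ≈ 127,656.3058.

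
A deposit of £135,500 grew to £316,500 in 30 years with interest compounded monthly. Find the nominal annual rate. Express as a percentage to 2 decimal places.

(1 + r/12)^360 = 316,500/135,500 = 2.33579.
1 + r/12 = 2.33579^(1/360) ≈ 1.002359, so r/12 ≈ 0.00235931.
r ≈ 12·0.00235931 = 2.83117%.

2.83%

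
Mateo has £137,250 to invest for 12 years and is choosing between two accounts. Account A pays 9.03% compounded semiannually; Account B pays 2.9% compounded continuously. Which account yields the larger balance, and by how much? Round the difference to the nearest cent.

A: (1 + 0.04515)^24 ≈ 2.88593800507, so 137,250 × 2.88593800507 ≈ 396,094.9912.
B: e^(0.029·12) = e^0.348 ≈ 1.41623224974, so 137,250 × 1.41623224974 ≈ 194,377.8763.
Difference ≈ 201,717.1149 in favor of A.

Account A, by £201,717.11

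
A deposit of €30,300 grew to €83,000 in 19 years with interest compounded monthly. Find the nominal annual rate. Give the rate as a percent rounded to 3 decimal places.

(1 + r/12)^228 = 83,000/30,300 = 2.73927.
1 + r/12 = 2.73927^(1/228) ≈ 1.004429, so r/12 ≈ 0.00442949.
r ≈ 12·0.00442949 = 5.31538%.

5.315%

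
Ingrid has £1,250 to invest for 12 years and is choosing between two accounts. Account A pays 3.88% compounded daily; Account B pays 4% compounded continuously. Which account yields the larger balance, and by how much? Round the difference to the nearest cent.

Account A growth factor: (1 + 0.0388/365)^4380 ≈ 1.592930266; balance ≈ 1,991.1628.
Account B growth factor: e^(0.04·12) = e^0.48 ≈ 1.616074402; balance ≈ 2,020.0930.
Account B is larger by 28.9302.

Account B, by £28.93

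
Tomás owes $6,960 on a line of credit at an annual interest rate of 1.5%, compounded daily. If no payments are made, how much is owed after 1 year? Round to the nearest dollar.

Periodic rate = 1.5%/365 = 0.0000410959; periods = 365·1 = 365.
A = 6,960·(1 + 0.015/365)^365 ≈ 6,960·1.015112752 ≈ 7,065.1848.

$7,065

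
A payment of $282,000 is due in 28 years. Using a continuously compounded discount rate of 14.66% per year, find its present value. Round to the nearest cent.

$4,651.12

P = A·e^(−rt) = 282,000·e^(−4.1048).
e^(−4.1048) ≈ 0.016493317172, so P ≈ 4,651.1154.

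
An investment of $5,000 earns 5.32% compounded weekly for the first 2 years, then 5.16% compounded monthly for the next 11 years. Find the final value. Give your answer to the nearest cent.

After 2 years at 5.32%: 5,000 × 1.112206199 ≈ 5,561.0310.
Then 11 years at 5.16%: 5,561.0310 × 1.761883042 ≈ 9,797.8862.

$9,797.89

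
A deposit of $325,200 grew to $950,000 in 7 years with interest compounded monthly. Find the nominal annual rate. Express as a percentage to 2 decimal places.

15.41%

(1 + r/12)^84 = 950,000/325,200 = 2.92128.
1 + r/12 = 2.92128^(1/84) ≈ 1.012844, so r/12 ≈ 0.0128439.
r ≈ 12·0.0128439 = 15.41274%.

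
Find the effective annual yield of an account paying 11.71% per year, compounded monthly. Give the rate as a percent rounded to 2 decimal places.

12.36%

EAR = (1 + 11.71%/12)^12 − 1 = (1 + 0.00975833)^12 − 1.
(1 + 0.00975833)^12 ≈ 1.123594, so EAR ≈ 12.35938%.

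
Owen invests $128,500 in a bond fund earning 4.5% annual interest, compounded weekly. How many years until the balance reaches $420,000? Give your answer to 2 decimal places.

26.33 years

(1 + 0.000865385)^(52t) = 420,000/128,500 = 3.2685.
52t·ln(1 + 0.000865385) = ln(3.2685); 52t = 1.1843/0.00086501 ≈ 1369.1463.
t ≈ 26.3297 years.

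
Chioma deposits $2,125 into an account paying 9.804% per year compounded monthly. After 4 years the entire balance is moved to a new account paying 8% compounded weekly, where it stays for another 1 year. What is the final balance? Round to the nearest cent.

$3,401.71

Phase 1: 2,125·(1 + 0.00817)^48 ≈ 3,140.3633.
Phase 2: 3,140.3633·(1 + 0.08/52)^52 ≈ 3,401.7058.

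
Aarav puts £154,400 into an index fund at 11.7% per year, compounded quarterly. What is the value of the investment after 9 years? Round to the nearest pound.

Growth factor = (1 + 0.02925)^36 ≈ 2.82326421911.
A ≈ 154,400 × 2.82326421911 ≈ 435,911.9954.

£435,912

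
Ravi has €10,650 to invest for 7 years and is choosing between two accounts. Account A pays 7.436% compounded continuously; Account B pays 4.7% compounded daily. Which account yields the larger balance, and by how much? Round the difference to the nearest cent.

A: e^(0.07436·7) = e^0.52052 ≈ 1.6829025315, so 10,650 × 1.6829025315 ≈ 17,922.9120.
B: (1 + 0.047/365)^2555 ≈ 1.3895484241, so 10,650 × 1.3895484241 ≈ 14,798.6907.
Difference ≈ 3,124.2212 in favor of A.

Account A, by €3,124.22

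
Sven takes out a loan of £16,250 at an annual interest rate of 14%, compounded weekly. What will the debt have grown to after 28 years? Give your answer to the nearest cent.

£814,704.47

Growth factor = (1 + 0.14/52)^1456 ≈ 50.1356598944.
A ≈ 16,250 × 50.1356598944 ≈ 814,704.4733.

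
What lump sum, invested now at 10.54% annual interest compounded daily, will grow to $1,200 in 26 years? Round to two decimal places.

$77.48

Periodic rate = 10.54%/365 = 0.000288767; 9490 periods.
P = 1,200/(1 + 0.1054/365)^9490 ≈ 1,200/15.48705335 ≈ 77.4841.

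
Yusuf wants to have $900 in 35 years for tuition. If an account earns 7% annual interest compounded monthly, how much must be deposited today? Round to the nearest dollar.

Growth factor = (1 + 0.07/12)^420 ≈ 11.5061518.
P = 900/11.5061518 ≈ 78.2190.

$78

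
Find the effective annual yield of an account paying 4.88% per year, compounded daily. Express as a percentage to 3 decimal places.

5.001%

One year is 365 periods at 0.000133699 each: (1 + 0.000133699)^365 ≈ 1.050007.
EAR = 1.050007 − 1 ≈ 5.00069%.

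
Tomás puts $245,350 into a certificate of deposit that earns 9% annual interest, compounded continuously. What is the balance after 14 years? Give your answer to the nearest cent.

A = P·e^(rt) = 245,350·e^(0.09·14) = 245,350·e^1.26.
e^1.26 ≈ 3.52542148737, so A ≈ 864,962.1619.

$864,962.16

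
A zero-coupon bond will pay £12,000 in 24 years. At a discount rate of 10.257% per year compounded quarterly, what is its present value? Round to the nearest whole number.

£1,056

Growth factor = (1 + 0.0256425)^96 ≈ 11.366240092.
P = 12,000/11.366240092 ≈ 1,055.7581.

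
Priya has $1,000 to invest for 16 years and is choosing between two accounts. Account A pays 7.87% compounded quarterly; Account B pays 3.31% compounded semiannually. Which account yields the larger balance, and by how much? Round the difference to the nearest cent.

Account A, by $1,788.89

A: (1 + 0.019675)^64 ≈ 3.479792761, so 1,000 × 3.479792761 ≈ 3,479.7928.
B: (1 + 0.01655)^32 ≈ 1.690907421, so 1,000 × 1.690907421 ≈ 1,690.9074.
Difference ≈ 1,788.8853 in favor of A.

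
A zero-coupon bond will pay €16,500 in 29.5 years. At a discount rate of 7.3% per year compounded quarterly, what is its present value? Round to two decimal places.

Periodic rate = 7.3%/4 = 0.01825; 118 periods.
P = 16,500/(1 + 0.01825)^118 ≈ 16,500/8.4493132888 ≈ 1,952.8214.

€1,952.82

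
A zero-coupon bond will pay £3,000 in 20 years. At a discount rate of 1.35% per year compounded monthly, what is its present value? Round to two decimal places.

£2,290.49

Growth factor = (1 + 0.001125)^240 ≈ 1.309765664.
P = 3,000/1.309765664 ≈ 2,290.4861.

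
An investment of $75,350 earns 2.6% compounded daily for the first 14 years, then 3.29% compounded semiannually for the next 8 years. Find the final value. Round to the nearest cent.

Phase 1: 75,350·(1 + 0.026/365)^5110 ≈ 108,432.8363.
Phase 2: 108,432.8363·(1 + 0.01645)^16 ≈ 140,778.7618.

$140,778.76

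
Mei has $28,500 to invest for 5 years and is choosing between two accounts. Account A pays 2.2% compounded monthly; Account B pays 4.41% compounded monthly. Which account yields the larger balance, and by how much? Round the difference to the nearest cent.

A: (1 + 0.022/12)^60 ≈ 1.1161656555, so 28,500 × 1.1161656555 ≈ 31,810.7212.
B: (1 + 0.003675)^60 ≈ 1.2461961369, so 28,500 × 1.2461961369 ≈ 35,516.5899.
Difference ≈ 3,705.8687 in favor of B.

Account B, by $3,705.87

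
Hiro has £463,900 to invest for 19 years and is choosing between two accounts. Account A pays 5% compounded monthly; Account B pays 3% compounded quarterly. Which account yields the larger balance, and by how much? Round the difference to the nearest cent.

Account A, by £378,589.32

Account A growth factor: (1 + 0.05/12)^228 ≈ 2.580611313013; balance ≈ 1,197,145.5881.
Account B growth factor: (1 + 0.0075)^76 ≈ 1.76451016992; balance ≈ 818,556.2678.
Account A is larger by 378,589.3203.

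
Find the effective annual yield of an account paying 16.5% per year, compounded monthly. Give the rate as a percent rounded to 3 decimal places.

17.807%

One year is 12 periods at 0.01375 each: (1 + 0.01375)^12 ≈ 1.178068.
EAR = 1.178068 − 1 ≈ 17.80681%.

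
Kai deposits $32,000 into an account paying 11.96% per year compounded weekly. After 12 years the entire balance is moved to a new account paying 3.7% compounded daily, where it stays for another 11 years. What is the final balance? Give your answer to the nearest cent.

Phase 1: 32,000·(1 + 0.0023)^624 ≈ 134,194.1926.
Phase 2: 134,194.1926·(1 + 0.037/365)^4015 ≈ 201,596.3280.

$201,596.33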